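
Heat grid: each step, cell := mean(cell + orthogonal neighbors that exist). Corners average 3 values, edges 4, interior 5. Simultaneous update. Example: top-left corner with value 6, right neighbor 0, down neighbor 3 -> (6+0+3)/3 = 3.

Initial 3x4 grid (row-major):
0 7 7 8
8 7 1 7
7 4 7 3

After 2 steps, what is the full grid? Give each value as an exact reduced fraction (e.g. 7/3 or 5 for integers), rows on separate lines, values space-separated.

After step 1:
  5 21/4 23/4 22/3
  11/2 27/5 29/5 19/4
  19/3 25/4 15/4 17/3
After step 2:
  21/4 107/20 181/30 107/18
  667/120 141/25 509/100 471/80
  217/36 163/30 161/30 85/18

Answer: 21/4 107/20 181/30 107/18
667/120 141/25 509/100 471/80
217/36 163/30 161/30 85/18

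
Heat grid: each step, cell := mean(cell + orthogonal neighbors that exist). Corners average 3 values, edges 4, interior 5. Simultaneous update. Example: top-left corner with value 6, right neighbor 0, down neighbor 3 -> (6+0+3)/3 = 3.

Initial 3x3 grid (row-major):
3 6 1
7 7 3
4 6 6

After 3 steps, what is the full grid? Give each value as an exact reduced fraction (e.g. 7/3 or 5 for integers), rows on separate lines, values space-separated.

Answer: 5449/1080 67061/14400 4759/1080
8429/1600 15241/3000 66961/14400
748/135 76211/14400 101/20

Derivation:
After step 1:
  16/3 17/4 10/3
  21/4 29/5 17/4
  17/3 23/4 5
After step 2:
  89/18 1123/240 71/18
  441/80 253/50 1103/240
  50/9 1333/240 5
After step 3:
  5449/1080 67061/14400 4759/1080
  8429/1600 15241/3000 66961/14400
  748/135 76211/14400 101/20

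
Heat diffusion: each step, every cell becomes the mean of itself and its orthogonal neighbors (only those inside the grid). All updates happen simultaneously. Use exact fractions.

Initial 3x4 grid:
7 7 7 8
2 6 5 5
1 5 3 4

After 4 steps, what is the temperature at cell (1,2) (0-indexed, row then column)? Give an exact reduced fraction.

Answer: 937717/180000

Derivation:
Step 1: cell (1,2) = 26/5
Step 2: cell (1,2) = 267/50
Step 3: cell (1,2) = 7879/1500
Step 4: cell (1,2) = 937717/180000
Full grid after step 4:
  20717/4050 293051/54000 77239/13500 375307/64800
  332213/72000 24447/5000 937717/180000 2309393/432000
  135461/32400 471227/108000 168179/36000 105619/21600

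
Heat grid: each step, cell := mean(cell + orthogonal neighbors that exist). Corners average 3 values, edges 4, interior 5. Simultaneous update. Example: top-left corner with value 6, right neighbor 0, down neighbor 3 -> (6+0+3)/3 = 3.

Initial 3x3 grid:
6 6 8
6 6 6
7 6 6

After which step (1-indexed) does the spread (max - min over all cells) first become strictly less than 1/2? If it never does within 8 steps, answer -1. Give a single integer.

Step 1: max=20/3, min=6, spread=2/3
Step 2: max=59/9, min=295/48, spread=59/144
  -> spread < 1/2 first at step 2
Step 3: max=689/108, min=1337/216, spread=41/216
Step 4: max=41209/6480, min=1075567/172800, spread=70019/518400
Step 5: max=2456693/388800, min=4840361/777600, spread=2921/31104
Step 6: max=147172621/23328000, min=291268867/46656000, spread=24611/373248
Step 7: max=8811372737/1399680000, min=17493164849/2799360000, spread=207329/4478976
Step 8: max=528200611489/83980800000, min=1050942988603/167961600000, spread=1746635/53747712

Answer: 2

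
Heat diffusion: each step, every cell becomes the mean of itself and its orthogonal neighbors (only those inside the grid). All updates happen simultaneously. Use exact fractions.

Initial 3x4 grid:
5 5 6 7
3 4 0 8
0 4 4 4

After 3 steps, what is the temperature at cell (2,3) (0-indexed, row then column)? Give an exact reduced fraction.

Step 1: cell (2,3) = 16/3
Step 2: cell (2,3) = 157/36
Step 3: cell (2,3) = 9839/2160
Full grid after step 3:
  4171/1080 15583/3600 1887/400 427/80
  12443/3600 10829/3000 26663/6000 68827/14400
  799/270 11983/3600 13633/3600 9839/2160

Answer: 9839/2160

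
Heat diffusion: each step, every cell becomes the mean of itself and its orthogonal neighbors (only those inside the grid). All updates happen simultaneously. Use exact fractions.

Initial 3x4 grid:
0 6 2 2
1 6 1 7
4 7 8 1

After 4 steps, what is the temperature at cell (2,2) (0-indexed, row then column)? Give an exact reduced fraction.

Answer: 95657/21600

Derivation:
Step 1: cell (2,2) = 17/4
Step 2: cell (2,2) = 619/120
Step 3: cell (2,2) = 637/144
Step 4: cell (2,2) = 95657/21600
Full grid after step 4:
  89327/25920 150157/43200 159389/43200 93379/25920
  638833/172800 286313/72000 31457/8000 231287/57600
  11933/2880 10199/2400 95657/21600 109349/25920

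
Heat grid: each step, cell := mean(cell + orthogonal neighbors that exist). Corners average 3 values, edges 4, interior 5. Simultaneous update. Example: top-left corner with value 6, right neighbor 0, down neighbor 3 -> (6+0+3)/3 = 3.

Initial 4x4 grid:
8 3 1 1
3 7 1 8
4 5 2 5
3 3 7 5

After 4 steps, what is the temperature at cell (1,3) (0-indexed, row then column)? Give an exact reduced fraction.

Answer: 832289/216000

Derivation:
Step 1: cell (1,3) = 15/4
Step 2: cell (1,3) = 953/240
Step 3: cell (1,3) = 26651/7200
Step 4: cell (1,3) = 832289/216000
Full grid after step 4:
  140009/32400 851239/216000 792599/216000 14051/4050
  917119/216000 371807/90000 85717/22500 832289/216000
  911183/216000 185753/45000 380951/90000 920881/216000
  13309/3240 910373/216000 946261/216000 5897/1296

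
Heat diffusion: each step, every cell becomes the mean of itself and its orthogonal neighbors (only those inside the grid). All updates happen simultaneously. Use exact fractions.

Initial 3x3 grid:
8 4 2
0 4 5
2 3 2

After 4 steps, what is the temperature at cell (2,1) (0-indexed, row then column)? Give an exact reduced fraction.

Step 1: cell (2,1) = 11/4
Step 2: cell (2,1) = 219/80
Step 3: cell (2,1) = 4771/1600
Step 4: cell (2,1) = 876211/288000
Full grid after step 4:
  4819/1350 1553129/432000 469649/129600
  1409879/432000 150937/45000 969461/288000
  392999/129600 876211/288000 51203/16200

Answer: 876211/288000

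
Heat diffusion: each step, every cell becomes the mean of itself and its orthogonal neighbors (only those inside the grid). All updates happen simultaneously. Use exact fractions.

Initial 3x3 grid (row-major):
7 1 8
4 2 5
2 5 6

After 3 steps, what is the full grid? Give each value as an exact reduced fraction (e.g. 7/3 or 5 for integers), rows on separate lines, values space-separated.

Answer: 2863/720 30889/7200 9799/2160
56303/14400 24811/6000 22051/4800
4127/1080 6667/1600 1213/270

Derivation:
After step 1:
  4 9/2 14/3
  15/4 17/5 21/4
  11/3 15/4 16/3
After step 2:
  49/12 497/120 173/36
  889/240 413/100 373/80
  67/18 323/80 43/9
After step 3:
  2863/720 30889/7200 9799/2160
  56303/14400 24811/6000 22051/4800
  4127/1080 6667/1600 1213/270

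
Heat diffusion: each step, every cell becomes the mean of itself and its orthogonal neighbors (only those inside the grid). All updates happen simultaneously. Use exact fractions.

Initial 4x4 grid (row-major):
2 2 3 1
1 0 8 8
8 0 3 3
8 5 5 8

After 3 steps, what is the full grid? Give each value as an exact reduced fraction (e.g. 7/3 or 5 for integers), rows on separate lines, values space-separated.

After step 1:
  5/3 7/4 7/2 4
  11/4 11/5 22/5 5
  17/4 16/5 19/5 11/2
  7 9/2 21/4 16/3
After step 2:
  37/18 547/240 273/80 25/6
  163/60 143/50 189/50 189/40
  43/10 359/100 443/100 589/120
  21/4 399/80 1133/240 193/36
After step 3:
  5077/2160 19093/7200 8183/2400 2953/720
  10739/3600 18271/6000 7683/2000 879/200
  4757/1200 8067/2000 5143/1200 8741/1800
  1163/240 11129/2400 35099/7200 10793/2160

Answer: 5077/2160 19093/7200 8183/2400 2953/720
10739/3600 18271/6000 7683/2000 879/200
4757/1200 8067/2000 5143/1200 8741/1800
1163/240 11129/2400 35099/7200 10793/2160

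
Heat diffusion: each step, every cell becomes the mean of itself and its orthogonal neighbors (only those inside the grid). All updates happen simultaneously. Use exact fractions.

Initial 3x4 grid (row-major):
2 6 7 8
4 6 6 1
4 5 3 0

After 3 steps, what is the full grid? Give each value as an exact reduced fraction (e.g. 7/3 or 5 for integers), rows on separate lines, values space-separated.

Answer: 71/15 5 941/180 10451/2160
1609/360 713/150 1069/240 12019/2880
1183/270 305/72 701/180 7271/2160

Derivation:
After step 1:
  4 21/4 27/4 16/3
  4 27/5 23/5 15/4
  13/3 9/2 7/2 4/3
After step 2:
  53/12 107/20 329/60 95/18
  133/30 19/4 24/5 901/240
  77/18 133/30 209/60 103/36
After step 3:
  71/15 5 941/180 10451/2160
  1609/360 713/150 1069/240 12019/2880
  1183/270 305/72 701/180 7271/2160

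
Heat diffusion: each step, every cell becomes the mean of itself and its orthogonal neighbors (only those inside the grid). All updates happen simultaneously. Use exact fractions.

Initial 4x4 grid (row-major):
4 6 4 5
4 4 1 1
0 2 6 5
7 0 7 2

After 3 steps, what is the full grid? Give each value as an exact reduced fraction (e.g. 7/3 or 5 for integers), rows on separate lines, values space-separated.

Answer: 8479/2160 1373/360 6707/1800 1883/540
985/288 21637/6000 2593/750 6347/1800
4669/1440 1202/375 22099/6000 6517/1800
1631/540 5011/1440 26383/7200 8617/2160

Derivation:
After step 1:
  14/3 9/2 4 10/3
  3 17/5 16/5 3
  13/4 12/5 21/5 7/2
  7/3 4 15/4 14/3
After step 2:
  73/18 497/120 451/120 31/9
  859/240 33/10 89/25 391/120
  659/240 69/20 341/100 461/120
  115/36 749/240 997/240 143/36
After step 3:
  8479/2160 1373/360 6707/1800 1883/540
  985/288 21637/6000 2593/750 6347/1800
  4669/1440 1202/375 22099/6000 6517/1800
  1631/540 5011/1440 26383/7200 8617/2160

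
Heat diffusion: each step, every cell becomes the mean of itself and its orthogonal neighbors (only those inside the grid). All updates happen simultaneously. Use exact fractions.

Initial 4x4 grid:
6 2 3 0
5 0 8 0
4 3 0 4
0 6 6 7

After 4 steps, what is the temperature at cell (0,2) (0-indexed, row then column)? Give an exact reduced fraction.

Answer: 33263/12000

Derivation:
Step 1: cell (0,2) = 13/4
Step 2: cell (0,2) = 23/10
Step 3: cell (0,2) = 229/80
Step 4: cell (0,2) = 33263/12000
Full grid after step 4:
  216869/64800 348499/108000 33263/12000 11711/4320
  740753/216000 114667/36000 188233/60000 207743/72000
  725993/216000 25217/7200 620509/180000 777589/216000
  227579/64800 48593/13500 106043/27000 50651/12960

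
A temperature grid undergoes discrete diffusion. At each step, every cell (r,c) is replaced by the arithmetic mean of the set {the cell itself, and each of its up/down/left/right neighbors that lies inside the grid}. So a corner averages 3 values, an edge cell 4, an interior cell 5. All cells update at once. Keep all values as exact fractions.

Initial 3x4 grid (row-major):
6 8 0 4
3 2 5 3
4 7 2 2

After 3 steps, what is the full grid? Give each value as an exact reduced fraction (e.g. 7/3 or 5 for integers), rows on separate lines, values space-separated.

Answer: 503/108 29209/7200 27299/7200 6659/2160
61483/14400 25757/6000 9971/3000 23599/7200
949/216 27559/7200 26249/7200 6509/2160

Derivation:
After step 1:
  17/3 4 17/4 7/3
  15/4 5 12/5 7/2
  14/3 15/4 4 7/3
After step 2:
  161/36 227/48 779/240 121/36
  229/48 189/50 383/100 317/120
  73/18 209/48 749/240 59/18
After step 3:
  503/108 29209/7200 27299/7200 6659/2160
  61483/14400 25757/6000 9971/3000 23599/7200
  949/216 27559/7200 26249/7200 6509/2160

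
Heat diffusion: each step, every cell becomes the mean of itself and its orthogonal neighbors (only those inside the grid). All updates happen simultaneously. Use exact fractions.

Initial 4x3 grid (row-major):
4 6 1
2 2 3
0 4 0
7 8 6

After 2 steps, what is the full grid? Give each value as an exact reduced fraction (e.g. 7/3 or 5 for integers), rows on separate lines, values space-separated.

After step 1:
  4 13/4 10/3
  2 17/5 3/2
  13/4 14/5 13/4
  5 25/4 14/3
After step 2:
  37/12 839/240 97/36
  253/80 259/100 689/240
  261/80 379/100 733/240
  29/6 1123/240 85/18

Answer: 37/12 839/240 97/36
253/80 259/100 689/240
261/80 379/100 733/240
29/6 1123/240 85/18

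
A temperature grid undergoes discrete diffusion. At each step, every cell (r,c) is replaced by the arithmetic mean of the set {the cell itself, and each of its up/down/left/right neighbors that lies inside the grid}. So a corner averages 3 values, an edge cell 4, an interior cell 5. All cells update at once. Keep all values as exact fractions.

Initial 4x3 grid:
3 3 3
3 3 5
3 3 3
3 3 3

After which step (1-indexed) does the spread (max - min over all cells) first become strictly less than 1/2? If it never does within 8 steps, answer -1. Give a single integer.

Answer: 3

Derivation:
Step 1: max=11/3, min=3, spread=2/3
Step 2: max=211/60, min=3, spread=31/60
Step 3: max=1831/540, min=3, spread=211/540
  -> spread < 1/2 first at step 3
Step 4: max=178897/54000, min=2747/900, spread=14077/54000
Step 5: max=1598407/486000, min=165683/54000, spread=5363/24300
Step 6: max=47480809/14580000, min=92869/30000, spread=93859/583200
Step 7: max=2834674481/874800000, min=151136467/48600000, spread=4568723/34992000
Step 8: max=169244435629/52488000000, min=4555618889/1458000000, spread=8387449/83980800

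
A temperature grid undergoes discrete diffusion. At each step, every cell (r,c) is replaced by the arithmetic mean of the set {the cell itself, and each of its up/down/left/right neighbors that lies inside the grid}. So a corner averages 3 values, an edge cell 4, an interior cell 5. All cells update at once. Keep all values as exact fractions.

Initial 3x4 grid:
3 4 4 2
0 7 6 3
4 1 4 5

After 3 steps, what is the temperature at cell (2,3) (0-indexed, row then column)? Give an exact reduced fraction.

Answer: 81/20

Derivation:
Step 1: cell (2,3) = 4
Step 2: cell (2,3) = 4
Step 3: cell (2,3) = 81/20
Full grid after step 3:
  1769/540 13687/3600 1543/400 1403/360
  2671/800 893/250 4077/1000 4709/1200
  3293/1080 13187/3600 4679/1200 81/20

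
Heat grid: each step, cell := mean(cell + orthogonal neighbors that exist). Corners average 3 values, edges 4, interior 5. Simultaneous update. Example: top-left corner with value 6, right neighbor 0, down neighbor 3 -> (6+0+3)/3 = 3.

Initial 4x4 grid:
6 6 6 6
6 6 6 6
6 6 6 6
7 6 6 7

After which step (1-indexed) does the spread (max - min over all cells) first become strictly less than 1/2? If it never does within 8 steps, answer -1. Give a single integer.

Answer: 1

Derivation:
Step 1: max=19/3, min=6, spread=1/3
  -> spread < 1/2 first at step 1
Step 2: max=113/18, min=6, spread=5/18
Step 3: max=2683/432, min=6, spread=91/432
Step 4: max=80161/12960, min=451/75, spread=11141/64800
Step 5: max=799129/129600, min=216869/36000, spread=92003/648000
Step 6: max=119634857/19440000, min=271567/45000, spread=2317913/19440000
Step 7: max=3583358273/583200000, min=62663/10368, spread=58564523/583200000
Step 8: max=107357526581/17496000000, min=2941138993/486000000, spread=1476522833/17496000000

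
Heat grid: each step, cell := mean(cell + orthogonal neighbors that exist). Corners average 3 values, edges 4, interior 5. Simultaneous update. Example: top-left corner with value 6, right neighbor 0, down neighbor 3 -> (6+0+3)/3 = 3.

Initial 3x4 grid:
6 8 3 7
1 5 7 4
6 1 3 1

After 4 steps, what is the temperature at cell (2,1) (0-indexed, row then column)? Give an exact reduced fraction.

Step 1: cell (2,1) = 15/4
Step 2: cell (2,1) = 829/240
Step 3: cell (2,1) = 27103/7200
Step 4: cell (2,1) = 844291/216000
Full grid after step 4:
  25439/5400 346847/72000 1041541/216000 616091/129600
  1864937/432000 786523/180000 1577371/360000 3724949/864000
  15973/4050 844291/216000 839791/216000 508091/129600

Answer: 844291/216000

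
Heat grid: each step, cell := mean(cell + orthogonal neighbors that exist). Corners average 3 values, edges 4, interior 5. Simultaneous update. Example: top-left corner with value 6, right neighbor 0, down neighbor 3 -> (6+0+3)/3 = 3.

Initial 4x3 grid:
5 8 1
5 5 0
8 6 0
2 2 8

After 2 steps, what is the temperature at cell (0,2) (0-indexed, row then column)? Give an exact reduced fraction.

Answer: 37/12

Derivation:
Step 1: cell (0,2) = 3
Step 2: cell (0,2) = 37/12
Full grid after step 2:
  11/2 371/80 37/12
  109/20 21/5 16/5
  24/5 89/20 47/15
  55/12 481/120 34/9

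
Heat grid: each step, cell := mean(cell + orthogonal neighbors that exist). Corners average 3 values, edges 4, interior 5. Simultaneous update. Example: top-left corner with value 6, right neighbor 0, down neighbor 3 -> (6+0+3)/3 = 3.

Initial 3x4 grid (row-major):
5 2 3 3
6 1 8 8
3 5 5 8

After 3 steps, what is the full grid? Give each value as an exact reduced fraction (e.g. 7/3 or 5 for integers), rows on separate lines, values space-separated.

Answer: 4237/1080 27839/7200 33199/7200 1087/216
18901/4800 4427/1000 14801/3000 83063/14400
9379/2160 16307/3600 419/75 869/144

Derivation:
After step 1:
  13/3 11/4 4 14/3
  15/4 22/5 5 27/4
  14/3 7/2 13/2 7
After step 2:
  65/18 929/240 197/48 185/36
  343/80 97/25 533/100 281/48
  143/36 143/30 11/2 27/4
After step 3:
  4237/1080 27839/7200 33199/7200 1087/216
  18901/4800 4427/1000 14801/3000 83063/14400
  9379/2160 16307/3600 419/75 869/144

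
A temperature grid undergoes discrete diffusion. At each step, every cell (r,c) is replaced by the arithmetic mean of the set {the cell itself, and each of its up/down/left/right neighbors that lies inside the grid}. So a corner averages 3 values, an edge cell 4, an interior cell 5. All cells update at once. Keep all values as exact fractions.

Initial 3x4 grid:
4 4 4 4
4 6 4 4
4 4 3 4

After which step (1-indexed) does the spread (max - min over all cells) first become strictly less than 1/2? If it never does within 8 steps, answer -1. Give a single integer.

Step 1: max=9/2, min=11/3, spread=5/6
Step 2: max=437/100, min=137/36, spread=127/225
Step 3: max=10307/2400, min=2113/540, spread=8243/21600
  -> spread < 1/2 first at step 3
Step 4: max=92387/21600, min=64039/16200, spread=4201/12960
Step 5: max=5497903/1296000, min=3889811/972000, spread=186893/777600
Step 6: max=328856117/77760000, min=234704269/58320000, spread=1910051/9331200
Step 7: max=19637628703/4665600000, min=14165223971/3499200000, spread=90079609/559872000
Step 8: max=1174684663277/279936000000, min=853005658489/209952000000, spread=896250847/6718464000

Answer: 3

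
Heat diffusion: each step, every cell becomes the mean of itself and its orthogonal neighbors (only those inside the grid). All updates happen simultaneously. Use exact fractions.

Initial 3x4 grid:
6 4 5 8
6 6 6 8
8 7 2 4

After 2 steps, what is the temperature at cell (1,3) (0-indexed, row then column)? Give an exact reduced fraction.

Answer: 707/120

Derivation:
Step 1: cell (1,3) = 13/2
Step 2: cell (1,3) = 707/120
Full grid after step 2:
  205/36 83/15 117/20 77/12
  739/120 287/50 141/25 707/120
  77/12 233/40 617/120 191/36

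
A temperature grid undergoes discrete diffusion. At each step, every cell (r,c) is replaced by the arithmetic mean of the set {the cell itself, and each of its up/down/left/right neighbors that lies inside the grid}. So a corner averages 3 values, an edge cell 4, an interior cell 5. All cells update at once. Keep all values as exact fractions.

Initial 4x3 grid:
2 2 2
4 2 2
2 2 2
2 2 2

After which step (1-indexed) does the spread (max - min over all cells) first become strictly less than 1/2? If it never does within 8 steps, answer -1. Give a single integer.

Answer: 3

Derivation:
Step 1: max=8/3, min=2, spread=2/3
Step 2: max=151/60, min=2, spread=31/60
Step 3: max=1291/540, min=2, spread=211/540
  -> spread < 1/2 first at step 3
Step 4: max=124897/54000, min=1847/900, spread=14077/54000
Step 5: max=1112407/486000, min=111683/54000, spread=5363/24300
Step 6: max=32900809/14580000, min=62869/30000, spread=93859/583200
Step 7: max=1959874481/874800000, min=102536467/48600000, spread=4568723/34992000
Step 8: max=116756435629/52488000000, min=3097618889/1458000000, spread=8387449/83980800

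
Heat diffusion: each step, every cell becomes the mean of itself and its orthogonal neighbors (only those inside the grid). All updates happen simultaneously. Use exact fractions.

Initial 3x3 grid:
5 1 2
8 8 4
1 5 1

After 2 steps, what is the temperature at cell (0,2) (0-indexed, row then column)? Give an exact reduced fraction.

Answer: 121/36

Derivation:
Step 1: cell (0,2) = 7/3
Step 2: cell (0,2) = 121/36
Full grid after step 2:
  85/18 81/20 121/36
  601/120 111/25 877/240
  167/36 339/80 65/18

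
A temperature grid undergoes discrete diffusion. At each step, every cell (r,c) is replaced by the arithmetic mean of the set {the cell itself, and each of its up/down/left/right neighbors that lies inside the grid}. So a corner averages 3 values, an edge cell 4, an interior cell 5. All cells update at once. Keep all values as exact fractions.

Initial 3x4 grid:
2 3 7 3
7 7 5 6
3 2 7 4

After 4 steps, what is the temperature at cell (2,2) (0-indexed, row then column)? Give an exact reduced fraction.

Answer: 1092019/216000

Derivation:
Step 1: cell (2,2) = 9/2
Step 2: cell (2,2) = 1279/240
Step 3: cell (2,2) = 35407/7200
Step 4: cell (2,2) = 1092019/216000
Full grid after step 4:
  22277/4800 339503/72000 1084769/216000 162601/32400
  437789/96000 193751/40000 296539/60000 742811/144000
  66931/14400 340753/72000 1092019/216000 81913/16200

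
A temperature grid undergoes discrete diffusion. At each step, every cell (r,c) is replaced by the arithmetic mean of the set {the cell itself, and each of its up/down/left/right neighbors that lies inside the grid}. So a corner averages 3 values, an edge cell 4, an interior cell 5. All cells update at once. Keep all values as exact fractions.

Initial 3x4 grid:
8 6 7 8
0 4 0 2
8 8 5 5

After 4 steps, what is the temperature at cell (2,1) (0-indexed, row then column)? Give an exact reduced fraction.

Answer: 1035629/216000

Derivation:
Step 1: cell (2,1) = 25/4
Step 2: cell (2,1) = 1181/240
Step 3: cell (2,1) = 35957/7200
Step 4: cell (2,1) = 1035629/216000
Full grid after step 4:
  40949/8100 528377/108000 520727/108000 600929/129600
  356813/72000 98143/20000 1649249/360000 3898981/864000
  326867/64800 1035629/216000 330443/72000 188393/43200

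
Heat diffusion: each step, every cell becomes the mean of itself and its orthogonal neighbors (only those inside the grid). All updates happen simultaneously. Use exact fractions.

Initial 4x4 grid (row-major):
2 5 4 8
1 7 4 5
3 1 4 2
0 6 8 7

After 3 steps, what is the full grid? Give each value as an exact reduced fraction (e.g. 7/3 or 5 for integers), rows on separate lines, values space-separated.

After step 1:
  8/3 9/2 21/4 17/3
  13/4 18/5 24/5 19/4
  5/4 21/5 19/5 9/2
  3 15/4 25/4 17/3
After step 2:
  125/36 961/240 1213/240 47/9
  323/120 407/100 111/25 1183/240
  117/40 83/25 471/100 1123/240
  8/3 43/10 73/15 197/36
After step 3:
  7321/2160 29881/7200 33697/7200 2737/540
  11843/3600 22231/6000 6961/1500 34687/7200
  3481/1200 773/200 26419/6000 35623/7200
  1187/360 2273/600 8707/1800 10813/2160

Answer: 7321/2160 29881/7200 33697/7200 2737/540
11843/3600 22231/6000 6961/1500 34687/7200
3481/1200 773/200 26419/6000 35623/7200
1187/360 2273/600 8707/1800 10813/2160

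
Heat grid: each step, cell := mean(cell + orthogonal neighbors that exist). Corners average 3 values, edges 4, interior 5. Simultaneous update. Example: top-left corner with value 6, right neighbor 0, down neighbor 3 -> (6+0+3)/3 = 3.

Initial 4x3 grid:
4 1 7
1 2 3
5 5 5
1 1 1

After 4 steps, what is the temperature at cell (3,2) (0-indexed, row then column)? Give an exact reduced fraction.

Answer: 37123/12960

Derivation:
Step 1: cell (3,2) = 7/3
Step 2: cell (3,2) = 47/18
Step 3: cell (3,2) = 6191/2160
Step 4: cell (3,2) = 37123/12960
Full grid after step 4:
  12869/4320 268231/86400 21841/6480
  10339/3600 5671/1800 140693/43200
  30733/10800 20941/7200 135157/43200
  17339/6480 60511/21600 37123/12960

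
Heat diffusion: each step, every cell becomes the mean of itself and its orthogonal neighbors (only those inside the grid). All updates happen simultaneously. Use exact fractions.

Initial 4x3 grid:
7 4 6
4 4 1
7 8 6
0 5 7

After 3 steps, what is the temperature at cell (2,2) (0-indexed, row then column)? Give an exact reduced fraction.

Answer: 12259/2400

Derivation:
Step 1: cell (2,2) = 11/2
Step 2: cell (2,2) = 87/16
Step 3: cell (2,2) = 12259/2400
Full grid after step 3:
  1757/360 69149/14400 1199/270
  4043/800 28711/6000 34687/7200
  11759/2400 647/125 12259/2400
  715/144 6127/1200 259/48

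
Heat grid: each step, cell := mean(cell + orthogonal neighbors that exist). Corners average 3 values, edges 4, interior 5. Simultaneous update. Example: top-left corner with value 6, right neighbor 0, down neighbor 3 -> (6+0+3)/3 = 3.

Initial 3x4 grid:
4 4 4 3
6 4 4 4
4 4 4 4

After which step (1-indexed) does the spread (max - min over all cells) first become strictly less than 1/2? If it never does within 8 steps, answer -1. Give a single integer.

Answer: 4

Derivation:
Step 1: max=14/3, min=11/3, spread=1
Step 2: max=547/120, min=67/18, spread=301/360
Step 3: max=4757/1080, min=823/216, spread=107/180
Step 4: max=1879771/432000, min=501923/129600, spread=620083/1296000
  -> spread < 1/2 first at step 4
Step 5: max=16725161/3888000, min=30422287/7776000, spread=201869/518400
Step 6: max=6635796811/1555200000, min=1843197953/466560000, spread=1475410903/4665600000
Step 7: max=59330549501/13996800000, min=111341147227/27993600000, spread=3614791/13824000
Step 8: max=23606629068691/5598720000000, min=6720701342993/1679616000000, spread=3612873776143/16796160000000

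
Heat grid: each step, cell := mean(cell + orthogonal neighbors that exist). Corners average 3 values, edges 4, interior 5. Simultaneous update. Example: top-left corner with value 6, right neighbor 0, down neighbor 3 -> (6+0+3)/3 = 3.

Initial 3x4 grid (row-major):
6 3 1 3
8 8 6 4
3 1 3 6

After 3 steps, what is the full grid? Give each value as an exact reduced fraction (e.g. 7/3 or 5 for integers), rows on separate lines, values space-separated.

After step 1:
  17/3 9/2 13/4 8/3
  25/4 26/5 22/5 19/4
  4 15/4 4 13/3
After step 2:
  197/36 1117/240 889/240 32/9
  1267/240 241/50 108/25 323/80
  14/3 339/80 989/240 157/36
After step 3:
  2773/540 33571/7200 29221/7200 4067/1080
  72857/14400 27973/6000 8401/2000 19529/4800
  851/180 3569/800 30671/7200 4507/1080

Answer: 2773/540 33571/7200 29221/7200 4067/1080
72857/14400 27973/6000 8401/2000 19529/4800
851/180 3569/800 30671/7200 4507/1080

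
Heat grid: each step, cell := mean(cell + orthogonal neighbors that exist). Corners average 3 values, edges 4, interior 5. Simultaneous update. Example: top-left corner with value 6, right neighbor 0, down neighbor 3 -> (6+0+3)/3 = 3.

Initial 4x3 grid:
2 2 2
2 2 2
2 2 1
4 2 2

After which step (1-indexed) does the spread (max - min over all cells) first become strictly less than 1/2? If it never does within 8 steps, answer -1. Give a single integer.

Step 1: max=8/3, min=5/3, spread=1
Step 2: max=23/9, min=209/120, spread=293/360
Step 3: max=313/135, min=2233/1200, spread=4943/10800
  -> spread < 1/2 first at step 3
Step 4: max=146353/64800, min=20693/10800, spread=4439/12960
Step 5: max=8495117/3888000, min=629561/324000, spread=188077/777600
Step 6: max=502344583/233280000, min=18997067/9720000, spread=1856599/9331200
Step 7: max=29722349597/13996800000, min=287749657/145800000, spread=83935301/559872000
Step 8: max=1768825929223/839808000000, min=17371675613/8748000000, spread=809160563/6718464000

Answer: 3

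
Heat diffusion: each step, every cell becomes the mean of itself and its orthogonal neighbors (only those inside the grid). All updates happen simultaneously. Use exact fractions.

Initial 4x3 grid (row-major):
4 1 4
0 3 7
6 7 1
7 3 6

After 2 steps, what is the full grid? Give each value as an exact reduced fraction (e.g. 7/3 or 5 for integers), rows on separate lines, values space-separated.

Answer: 95/36 46/15 43/12
811/240 88/25 83/20
211/48 118/25 49/12
193/36 221/48 43/9

Derivation:
After step 1:
  5/3 3 4
  13/4 18/5 15/4
  5 4 21/4
  16/3 23/4 10/3
After step 2:
  95/36 46/15 43/12
  811/240 88/25 83/20
  211/48 118/25 49/12
  193/36 221/48 43/9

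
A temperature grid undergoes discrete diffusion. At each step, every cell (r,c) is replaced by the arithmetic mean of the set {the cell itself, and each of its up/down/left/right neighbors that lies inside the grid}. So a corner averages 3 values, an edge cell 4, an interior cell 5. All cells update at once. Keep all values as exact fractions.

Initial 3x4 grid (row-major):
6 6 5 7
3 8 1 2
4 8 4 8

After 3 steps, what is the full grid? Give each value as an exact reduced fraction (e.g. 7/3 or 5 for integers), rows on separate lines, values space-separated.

Answer: 1273/240 6317/1200 4409/900 1009/216
25643/4800 5171/1000 29321/6000 33557/7200
1907/360 12659/2400 35797/7200 2051/432

Derivation:
After step 1:
  5 25/4 19/4 14/3
  21/4 26/5 4 9/2
  5 6 21/4 14/3
After step 2:
  11/2 53/10 59/12 167/36
  409/80 267/50 237/50 107/24
  65/12 429/80 239/48 173/36
After step 3:
  1273/240 6317/1200 4409/900 1009/216
  25643/4800 5171/1000 29321/6000 33557/7200
  1907/360 12659/2400 35797/7200 2051/432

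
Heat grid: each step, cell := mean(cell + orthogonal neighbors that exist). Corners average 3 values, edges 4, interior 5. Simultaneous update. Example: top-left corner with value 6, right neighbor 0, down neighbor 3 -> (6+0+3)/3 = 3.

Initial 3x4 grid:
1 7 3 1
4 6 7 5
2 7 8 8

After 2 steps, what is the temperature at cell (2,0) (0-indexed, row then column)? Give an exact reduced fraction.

Answer: 40/9

Derivation:
Step 1: cell (2,0) = 13/3
Step 2: cell (2,0) = 40/9
Full grid after step 2:
  23/6 379/80 351/80 17/4
  1067/240 101/20 117/20 421/80
  40/9 1427/240 521/80 79/12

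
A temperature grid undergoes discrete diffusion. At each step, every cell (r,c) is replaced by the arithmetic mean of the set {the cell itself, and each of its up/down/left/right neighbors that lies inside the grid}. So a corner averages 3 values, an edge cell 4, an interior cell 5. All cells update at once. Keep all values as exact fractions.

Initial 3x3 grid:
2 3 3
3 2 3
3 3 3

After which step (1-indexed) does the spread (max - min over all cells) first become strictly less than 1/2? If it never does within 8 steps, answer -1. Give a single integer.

Answer: 2

Derivation:
Step 1: max=3, min=5/2, spread=1/2
Step 2: max=231/80, min=23/9, spread=239/720
  -> spread < 1/2 first at step 2
Step 3: max=1033/360, min=19273/7200, spread=1387/7200
Step 4: max=60731/21600, min=86759/32400, spread=347/2592
Step 5: max=3640057/1296000, min=5277523/1944000, spread=2921/31104
Step 6: max=216789779/77760000, min=317493731/116640000, spread=24611/373248
Step 7: max=12978309313/4665600000, min=19143512407/6998400000, spread=207329/4478976
Step 8: max=776342073611/279936000000, min=1150867524479/419904000000, spread=1746635/53747712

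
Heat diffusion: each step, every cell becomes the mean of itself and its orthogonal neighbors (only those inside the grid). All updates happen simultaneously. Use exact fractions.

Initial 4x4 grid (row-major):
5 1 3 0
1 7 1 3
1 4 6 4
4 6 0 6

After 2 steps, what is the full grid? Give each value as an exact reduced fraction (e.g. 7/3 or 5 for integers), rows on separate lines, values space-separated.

After step 1:
  7/3 4 5/4 2
  7/2 14/5 4 2
  5/2 24/5 3 19/4
  11/3 7/2 9/2 10/3
After step 2:
  59/18 623/240 45/16 7/4
  167/60 191/50 261/100 51/16
  217/60 83/25 421/100 157/48
  29/9 247/60 43/12 151/36

Answer: 59/18 623/240 45/16 7/4
167/60 191/50 261/100 51/16
217/60 83/25 421/100 157/48
29/9 247/60 43/12 151/36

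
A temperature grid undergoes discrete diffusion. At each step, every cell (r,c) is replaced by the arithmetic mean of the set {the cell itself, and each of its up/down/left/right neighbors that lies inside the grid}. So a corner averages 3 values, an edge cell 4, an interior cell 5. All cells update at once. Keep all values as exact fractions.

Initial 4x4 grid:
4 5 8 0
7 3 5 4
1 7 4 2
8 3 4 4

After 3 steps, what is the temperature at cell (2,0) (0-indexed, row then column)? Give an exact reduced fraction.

Step 1: cell (2,0) = 23/4
Step 2: cell (2,0) = 171/40
Step 3: cell (2,0) = 1451/300
Full grid after step 3:
  1333/270 8477/1800 2663/600 967/240
  4171/900 3589/750 8491/2000 9227/2400
  1451/300 351/80 12631/3000 26633/7200
  3257/720 11083/2400 28793/7200 4057/1080

Answer: 1451/300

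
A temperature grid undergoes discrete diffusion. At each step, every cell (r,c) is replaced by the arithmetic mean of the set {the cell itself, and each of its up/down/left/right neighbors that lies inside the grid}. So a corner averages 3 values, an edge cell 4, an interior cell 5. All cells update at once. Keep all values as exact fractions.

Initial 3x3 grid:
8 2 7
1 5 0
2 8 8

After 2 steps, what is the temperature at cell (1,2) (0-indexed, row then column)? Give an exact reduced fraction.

Step 1: cell (1,2) = 5
Step 2: cell (1,2) = 62/15
Full grid after step 2:
  79/18 461/120 9/2
  109/30 469/100 62/15
  161/36 359/80 193/36

Answer: 62/15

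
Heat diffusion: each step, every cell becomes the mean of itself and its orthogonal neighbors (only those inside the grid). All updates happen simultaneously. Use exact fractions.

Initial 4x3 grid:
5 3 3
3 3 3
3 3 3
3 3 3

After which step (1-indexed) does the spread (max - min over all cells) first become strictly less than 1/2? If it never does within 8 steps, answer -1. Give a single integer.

Step 1: max=11/3, min=3, spread=2/3
Step 2: max=32/9, min=3, spread=5/9
Step 3: max=365/108, min=3, spread=41/108
  -> spread < 1/2 first at step 3
Step 4: max=43097/12960, min=3, spread=4217/12960
Step 5: max=2541949/777600, min=10879/3600, spread=38417/155520
Step 6: max=151168211/46656000, min=218597/72000, spread=1903471/9331200
Step 7: max=8999069089/2799360000, min=6595759/2160000, spread=18038617/111974400
Step 8: max=537152982851/167961600000, min=596126759/194400000, spread=883978523/6718464000

Answer: 3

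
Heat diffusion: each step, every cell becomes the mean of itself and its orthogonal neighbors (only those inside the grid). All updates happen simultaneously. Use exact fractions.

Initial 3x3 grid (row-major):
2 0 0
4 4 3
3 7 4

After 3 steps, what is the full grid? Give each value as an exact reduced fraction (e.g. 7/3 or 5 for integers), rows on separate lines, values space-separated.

After step 1:
  2 3/2 1
  13/4 18/5 11/4
  14/3 9/2 14/3
After step 2:
  9/4 81/40 7/4
  811/240 78/25 721/240
  149/36 523/120 143/36
After step 3:
  1837/720 1829/800 1627/720
  46397/14400 2383/750 42647/14400
  8551/2160 28061/7200 8161/2160

Answer: 1837/720 1829/800 1627/720
46397/14400 2383/750 42647/14400
8551/2160 28061/7200 8161/2160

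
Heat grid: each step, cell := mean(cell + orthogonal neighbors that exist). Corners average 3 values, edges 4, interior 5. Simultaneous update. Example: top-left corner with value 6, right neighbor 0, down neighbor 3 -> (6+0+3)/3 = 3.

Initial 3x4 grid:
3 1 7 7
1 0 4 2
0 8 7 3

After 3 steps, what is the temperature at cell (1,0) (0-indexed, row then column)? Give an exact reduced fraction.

Answer: 8429/3600

Derivation:
Step 1: cell (1,0) = 1
Step 2: cell (1,0) = 127/60
Step 3: cell (1,0) = 8429/3600
Full grid after step 3:
  2489/1080 10679/3600 7247/1800 953/216
  8429/3600 19129/6000 23909/6000 3991/900
  677/240 8111/2400 3357/800 631/144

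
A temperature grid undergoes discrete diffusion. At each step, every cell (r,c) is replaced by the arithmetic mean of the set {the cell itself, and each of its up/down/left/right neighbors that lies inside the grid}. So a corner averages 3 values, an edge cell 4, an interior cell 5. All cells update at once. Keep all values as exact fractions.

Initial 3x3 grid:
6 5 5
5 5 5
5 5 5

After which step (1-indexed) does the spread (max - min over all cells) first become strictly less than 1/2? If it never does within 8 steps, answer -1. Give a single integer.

Answer: 1

Derivation:
Step 1: max=16/3, min=5, spread=1/3
  -> spread < 1/2 first at step 1
Step 2: max=95/18, min=5, spread=5/18
Step 3: max=1121/216, min=5, spread=41/216
Step 4: max=66931/12960, min=1811/360, spread=347/2592
Step 5: max=3994937/777600, min=18157/3600, spread=2921/31104
Step 6: max=239108539/46656000, min=2185483/432000, spread=24611/373248
Step 7: max=14315522033/2799360000, min=49256741/9720000, spread=207329/4478976
Step 8: max=857837952451/167961600000, min=2630801599/518400000, spread=1746635/53747712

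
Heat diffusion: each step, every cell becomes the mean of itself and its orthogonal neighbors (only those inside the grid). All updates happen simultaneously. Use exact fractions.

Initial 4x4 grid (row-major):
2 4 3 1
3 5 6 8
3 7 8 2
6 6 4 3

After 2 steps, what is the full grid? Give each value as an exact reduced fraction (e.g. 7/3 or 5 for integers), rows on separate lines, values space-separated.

After step 1:
  3 7/2 7/2 4
  13/4 5 6 17/4
  19/4 29/5 27/5 21/4
  5 23/4 21/4 3
After step 2:
  13/4 15/4 17/4 47/12
  4 471/100 483/100 39/8
  47/10 267/50 277/50 179/40
  31/6 109/20 97/20 9/2

Answer: 13/4 15/4 17/4 47/12
4 471/100 483/100 39/8
47/10 267/50 277/50 179/40
31/6 109/20 97/20 9/2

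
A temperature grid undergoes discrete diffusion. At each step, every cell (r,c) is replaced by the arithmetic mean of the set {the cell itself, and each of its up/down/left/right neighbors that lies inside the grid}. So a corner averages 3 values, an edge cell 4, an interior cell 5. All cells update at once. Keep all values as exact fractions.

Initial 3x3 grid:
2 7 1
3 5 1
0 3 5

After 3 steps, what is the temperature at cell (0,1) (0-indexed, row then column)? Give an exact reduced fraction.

Answer: 16277/4800

Derivation:
Step 1: cell (0,1) = 15/4
Step 2: cell (0,1) = 291/80
Step 3: cell (0,1) = 16277/4800
Full grid after step 3:
  2431/720 16277/4800 269/80
  2467/800 3237/1000 1919/600
  2081/720 14327/4800 2231/720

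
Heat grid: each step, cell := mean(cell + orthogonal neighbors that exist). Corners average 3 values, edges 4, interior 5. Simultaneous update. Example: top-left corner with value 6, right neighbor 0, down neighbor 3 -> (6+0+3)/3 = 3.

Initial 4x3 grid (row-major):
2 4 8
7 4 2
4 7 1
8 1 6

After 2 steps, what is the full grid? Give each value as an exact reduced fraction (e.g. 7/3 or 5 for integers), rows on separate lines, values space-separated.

Answer: 157/36 183/40 155/36
1193/240 207/50 1033/240
1109/240 121/25 829/240
49/9 159/40 73/18

Derivation:
After step 1:
  13/3 9/2 14/3
  17/4 24/5 15/4
  13/2 17/5 4
  13/3 11/2 8/3
After step 2:
  157/36 183/40 155/36
  1193/240 207/50 1033/240
  1109/240 121/25 829/240
  49/9 159/40 73/18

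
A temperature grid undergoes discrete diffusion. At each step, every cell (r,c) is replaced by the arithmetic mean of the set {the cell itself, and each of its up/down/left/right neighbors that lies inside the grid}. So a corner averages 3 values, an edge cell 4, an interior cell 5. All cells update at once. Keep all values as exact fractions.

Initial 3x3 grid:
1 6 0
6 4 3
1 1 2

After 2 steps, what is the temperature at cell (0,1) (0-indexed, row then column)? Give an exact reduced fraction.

Answer: 169/48

Derivation:
Step 1: cell (0,1) = 11/4
Step 2: cell (0,1) = 169/48
Full grid after step 2:
  121/36 169/48 8/3
  7/2 14/5 45/16
  23/9 8/3 25/12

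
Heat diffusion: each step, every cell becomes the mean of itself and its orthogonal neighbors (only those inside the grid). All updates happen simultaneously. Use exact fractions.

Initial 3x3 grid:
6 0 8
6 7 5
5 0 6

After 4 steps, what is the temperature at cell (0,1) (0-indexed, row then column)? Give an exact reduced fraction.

Step 1: cell (0,1) = 21/4
Step 2: cell (0,1) = 1031/240
Step 3: cell (0,1) = 71677/14400
Step 4: cell (0,1) = 4039919/864000
Full grid after step 4:
  206869/43200 4039919/864000 634657/129600
  978511/216000 1719353/360000 668549/144000
  297691/64800 1924147/432000 75979/16200

Answer: 4039919/864000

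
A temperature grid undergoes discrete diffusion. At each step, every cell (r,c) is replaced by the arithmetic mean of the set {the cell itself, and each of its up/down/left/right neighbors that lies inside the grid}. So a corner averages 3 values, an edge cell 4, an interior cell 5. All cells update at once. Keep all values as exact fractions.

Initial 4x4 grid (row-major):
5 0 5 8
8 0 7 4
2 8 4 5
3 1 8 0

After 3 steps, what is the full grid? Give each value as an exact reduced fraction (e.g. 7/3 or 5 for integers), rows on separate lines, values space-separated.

After step 1:
  13/3 5/2 5 17/3
  15/4 23/5 4 6
  21/4 3 32/5 13/4
  2 5 13/4 13/3
After step 2:
  127/36 493/120 103/24 50/9
  269/60 357/100 26/5 227/48
  7/2 97/20 199/50 1199/240
  49/12 53/16 1139/240 65/18
After step 3:
  4363/1080 3487/900 431/90 2099/432
  13573/3600 13327/3000 209/48 7373/1440
  203/48 1537/400 14263/3000 31169/7200
  523/144 2039/480 28169/7200 4807/1080

Answer: 4363/1080 3487/900 431/90 2099/432
13573/3600 13327/3000 209/48 7373/1440
203/48 1537/400 14263/3000 31169/7200
523/144 2039/480 28169/7200 4807/1080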